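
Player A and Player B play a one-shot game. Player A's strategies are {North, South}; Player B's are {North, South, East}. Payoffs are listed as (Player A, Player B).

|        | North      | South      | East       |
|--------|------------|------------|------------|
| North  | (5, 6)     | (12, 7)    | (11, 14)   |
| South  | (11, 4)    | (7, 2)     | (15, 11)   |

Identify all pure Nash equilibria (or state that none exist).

Check mutual best responses: a cell is a NE iff neither player can gain by unilaterally deviating.
Player A's best responses — vs North: South (payoff 11); vs South: North (payoff 12); vs East: South (payoff 15).
Player B's best responses — vs North: East (payoff 14); vs South: East (payoff 11).
The only mutual best response is (South, East); neither player gains by switching there.

(South, East)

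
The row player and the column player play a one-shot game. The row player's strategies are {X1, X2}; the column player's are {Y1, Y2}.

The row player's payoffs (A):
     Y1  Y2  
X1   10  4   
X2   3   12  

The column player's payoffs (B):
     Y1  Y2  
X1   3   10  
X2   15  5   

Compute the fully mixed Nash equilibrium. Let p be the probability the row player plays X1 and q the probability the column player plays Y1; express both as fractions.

p = 10/17, q = 8/15

Each player's mixing probability is pinned down by making the *other* player indifferent.
The column player indifferent between Y1 and Y2: p·3 + (1−p)·15 = p·10 + (1−p)·5 ⟹ 15 + (-12)p = 5 + 5p ⟹ p = 10/17.
The row player indifferent between X1 and X2: q·10 + (1−q)·4 = q·3 + (1−q)·12 ⟹ 4 + 6q = 12 + (-9)q ⟹ q = 8/15.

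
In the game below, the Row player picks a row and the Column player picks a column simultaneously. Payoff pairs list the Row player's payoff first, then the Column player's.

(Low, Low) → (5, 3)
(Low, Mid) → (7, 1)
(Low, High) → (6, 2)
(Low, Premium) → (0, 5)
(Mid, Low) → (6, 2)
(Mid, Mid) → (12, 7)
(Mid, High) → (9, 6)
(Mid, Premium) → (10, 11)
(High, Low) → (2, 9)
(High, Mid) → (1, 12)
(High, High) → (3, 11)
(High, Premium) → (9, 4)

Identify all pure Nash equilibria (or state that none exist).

Check mutual best responses: a cell is a NE iff neither player can gain by unilaterally deviating.
The Row player's best responses — vs Low: Mid (payoff 6); vs Mid: Mid (payoff 12); vs High: Mid (payoff 9); vs Premium: Mid (payoff 10).
The Column player's best responses — vs Low: Premium (payoff 5); vs Mid: Premium (payoff 11); vs High: Mid (payoff 12).
The only mutual best response is (Mid, Premium); neither player gains by switching there.

(Mid, Premium)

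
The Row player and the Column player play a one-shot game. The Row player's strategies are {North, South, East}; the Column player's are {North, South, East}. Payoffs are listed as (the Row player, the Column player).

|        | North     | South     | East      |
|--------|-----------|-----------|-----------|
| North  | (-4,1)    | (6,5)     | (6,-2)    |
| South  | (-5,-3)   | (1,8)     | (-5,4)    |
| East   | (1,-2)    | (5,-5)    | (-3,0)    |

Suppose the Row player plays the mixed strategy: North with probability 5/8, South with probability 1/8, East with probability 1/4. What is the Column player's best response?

The Column player's best reply maximizes expected payoff against the mix.
North: (5/8)·1 + (1/8)·(-3) + (1/4)·(-2) = -1/4
South: (5/8)·5 + (1/8)·8 + (1/4)·(-5) = 23/8
East: (5/8)·(-2) + (1/8)·4 + (1/4)·0 = -3/4
Highest expected payoff is 23/8, from South.

South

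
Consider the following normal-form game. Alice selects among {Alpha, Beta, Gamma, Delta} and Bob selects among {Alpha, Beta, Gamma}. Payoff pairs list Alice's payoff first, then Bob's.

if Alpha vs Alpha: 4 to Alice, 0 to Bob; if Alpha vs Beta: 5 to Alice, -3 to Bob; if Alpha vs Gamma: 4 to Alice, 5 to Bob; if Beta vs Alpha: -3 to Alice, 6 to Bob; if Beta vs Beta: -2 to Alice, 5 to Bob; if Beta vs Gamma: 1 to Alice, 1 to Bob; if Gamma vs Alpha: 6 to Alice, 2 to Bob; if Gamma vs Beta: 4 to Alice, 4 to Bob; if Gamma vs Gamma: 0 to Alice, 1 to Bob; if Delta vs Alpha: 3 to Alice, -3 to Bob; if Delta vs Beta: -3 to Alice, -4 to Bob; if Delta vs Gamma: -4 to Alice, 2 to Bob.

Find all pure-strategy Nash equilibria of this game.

(Alpha, Gamma)

A profile is a Nash equilibrium when each player is best-responding to the other.
Alice's best responses — vs Alpha: Gamma (payoff 6); vs Beta: Alpha (payoff 5); vs Gamma: Alpha (payoff 4).
Bob's best responses — vs Alpha: Gamma (payoff 5); vs Beta: Alpha (payoff 6); vs Gamma: Beta (payoff 4); vs Delta: Gamma (payoff 2).
The only mutual best response is (Alpha, Gamma); neither player gains by switching there.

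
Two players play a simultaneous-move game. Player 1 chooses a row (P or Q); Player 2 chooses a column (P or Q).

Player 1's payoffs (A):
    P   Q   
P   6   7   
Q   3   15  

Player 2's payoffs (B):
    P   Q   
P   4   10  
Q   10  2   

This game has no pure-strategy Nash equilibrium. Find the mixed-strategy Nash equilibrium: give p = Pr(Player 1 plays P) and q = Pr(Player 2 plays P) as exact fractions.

p = 4/7, q = 8/11

Each player's mixing probability is pinned down by making the *other* player indifferent.
Player 2 indifferent between P and Q: p·4 + (1−p)·10 = p·10 + (1−p)·2 ⟹ 10 + (-6)p = 2 + 8p ⟹ p = 4/7.
Player 1 indifferent between P and Q: q·6 + (1−q)·7 = q·3 + (1−q)·15 ⟹ 7 + (-1)q = 15 + (-12)q ⟹ q = 8/11.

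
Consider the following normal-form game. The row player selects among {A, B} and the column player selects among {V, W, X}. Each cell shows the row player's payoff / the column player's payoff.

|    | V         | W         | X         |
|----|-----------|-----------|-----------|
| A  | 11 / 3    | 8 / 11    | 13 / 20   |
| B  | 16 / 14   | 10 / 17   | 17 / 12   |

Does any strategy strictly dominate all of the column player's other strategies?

Check whether one of the column player's strategies beats all alternatives regardless of what the opponent does.
V is not dominant: against A, W gives 11 > 3.
W is not dominant: against A, X gives 20 > 11.
X is not dominant: against B, V gives 14 > 12.
No single strategy is best against every opponent action.

None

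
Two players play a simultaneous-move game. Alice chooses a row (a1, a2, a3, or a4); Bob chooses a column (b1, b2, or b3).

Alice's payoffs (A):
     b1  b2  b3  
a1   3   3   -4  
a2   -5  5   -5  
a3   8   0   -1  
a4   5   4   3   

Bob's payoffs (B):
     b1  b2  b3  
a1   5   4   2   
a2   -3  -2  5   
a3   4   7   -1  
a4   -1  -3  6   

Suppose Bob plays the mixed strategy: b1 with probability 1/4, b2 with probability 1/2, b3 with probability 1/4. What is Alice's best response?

Alice's best reply maximizes expected payoff against the mix.
a1: (1/4)·3 + (1/2)·3 + (1/4)·(-4) = 5/4
a2: (1/4)·(-5) + (1/2)·5 + (1/4)·(-5) = 0
a3: (1/4)·8 + (1/2)·0 + (1/4)·(-1) = 7/4
a4: (1/4)·5 + (1/2)·4 + (1/4)·3 = 4
Highest expected payoff is 4, from a4.

a4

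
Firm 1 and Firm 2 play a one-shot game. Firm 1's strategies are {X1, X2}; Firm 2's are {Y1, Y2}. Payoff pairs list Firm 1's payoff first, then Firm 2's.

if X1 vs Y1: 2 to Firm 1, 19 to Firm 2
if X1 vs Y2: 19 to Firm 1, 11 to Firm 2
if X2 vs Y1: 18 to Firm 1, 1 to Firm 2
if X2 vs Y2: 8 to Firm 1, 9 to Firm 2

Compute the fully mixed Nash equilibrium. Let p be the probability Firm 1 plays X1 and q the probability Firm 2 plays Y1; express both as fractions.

p = 1/2, q = 11/27

Each player's mixing probability is pinned down by making the *other* player indifferent.
Firm 2 indifferent between Y1 and Y2: p·19 + (1−p)·1 = p·11 + (1−p)·9 ⟹ 1 + 18p = 9 + 2p ⟹ p = 1/2.
Firm 1 indifferent between X1 and X2: q·2 + (1−q)·19 = q·18 + (1−q)·8 ⟹ 19 + (-17)q = 8 + 10q ⟹ q = 11/27.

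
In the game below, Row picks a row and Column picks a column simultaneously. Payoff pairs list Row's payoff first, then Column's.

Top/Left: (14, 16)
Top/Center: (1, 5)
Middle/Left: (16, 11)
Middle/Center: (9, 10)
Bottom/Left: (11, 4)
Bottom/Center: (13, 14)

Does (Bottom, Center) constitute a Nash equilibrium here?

Yes

Holding Column at Center: Row gets 13 from Bottom, versus 1 from Top, 9 from Middle. No profitable deviation for Row.
Holding Row at Bottom: Column gets 14 from Center, versus 4 from Left. No profitable deviation for Column either.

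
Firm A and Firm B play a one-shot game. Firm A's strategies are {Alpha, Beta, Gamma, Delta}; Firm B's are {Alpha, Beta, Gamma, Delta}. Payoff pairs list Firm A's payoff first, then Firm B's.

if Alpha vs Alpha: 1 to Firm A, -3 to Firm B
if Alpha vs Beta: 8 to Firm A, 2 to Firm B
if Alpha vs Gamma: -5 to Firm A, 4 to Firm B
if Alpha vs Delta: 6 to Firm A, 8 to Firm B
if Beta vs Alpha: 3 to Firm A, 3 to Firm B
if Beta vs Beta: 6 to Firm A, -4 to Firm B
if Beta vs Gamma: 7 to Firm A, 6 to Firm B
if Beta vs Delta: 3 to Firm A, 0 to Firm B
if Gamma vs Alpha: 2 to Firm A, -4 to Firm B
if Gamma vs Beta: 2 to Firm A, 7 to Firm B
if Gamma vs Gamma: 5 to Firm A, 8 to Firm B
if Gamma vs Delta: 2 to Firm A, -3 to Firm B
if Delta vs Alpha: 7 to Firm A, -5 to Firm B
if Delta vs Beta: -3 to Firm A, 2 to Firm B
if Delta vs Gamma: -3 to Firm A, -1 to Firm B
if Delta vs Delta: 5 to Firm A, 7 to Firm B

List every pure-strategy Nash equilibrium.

(Alpha, Delta) and (Beta, Gamma)

Check mutual best responses: a cell is a NE iff neither player can gain by unilaterally deviating.
Firm A's best responses — vs Alpha: Delta (payoff 7); vs Beta: Alpha (payoff 8); vs Gamma: Beta (payoff 7); vs Delta: Alpha (payoff 6).
Firm B's best responses — vs Alpha: Delta (payoff 8); vs Beta: Gamma (payoff 6); vs Gamma: Gamma (payoff 8); vs Delta: Delta (payoff 7).
Mutual best responses occur at (Alpha, Delta) and (Beta, Gamma); at each, neither player gains by switching.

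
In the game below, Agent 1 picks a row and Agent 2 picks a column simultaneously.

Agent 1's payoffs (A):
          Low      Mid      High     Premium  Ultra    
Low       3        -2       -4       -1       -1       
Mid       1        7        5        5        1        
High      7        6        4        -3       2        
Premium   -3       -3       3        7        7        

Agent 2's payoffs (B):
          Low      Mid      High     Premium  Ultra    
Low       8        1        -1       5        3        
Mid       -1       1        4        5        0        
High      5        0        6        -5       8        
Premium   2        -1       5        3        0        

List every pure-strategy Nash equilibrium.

No pure-strategy Nash equilibrium

Check mutual best responses: a cell is a NE iff neither player can gain by unilaterally deviating.
Agent 1's best responses — vs Low: High (payoff 7); vs Mid: Mid (payoff 7); vs High: Mid (payoff 5); vs Premium: Premium (payoff 7); vs Ultra: Premium (payoff 7).
Agent 2's best responses — vs Low: Low (payoff 8); vs Mid: Premium (payoff 5); vs High: Ultra (payoff 8); vs Premium: High (payoff 5).
No cell has both players best-responding. For instance, Agent 1's best reply to Ultra is Premium, but against Premium Agent 2 prefers High over Ultra.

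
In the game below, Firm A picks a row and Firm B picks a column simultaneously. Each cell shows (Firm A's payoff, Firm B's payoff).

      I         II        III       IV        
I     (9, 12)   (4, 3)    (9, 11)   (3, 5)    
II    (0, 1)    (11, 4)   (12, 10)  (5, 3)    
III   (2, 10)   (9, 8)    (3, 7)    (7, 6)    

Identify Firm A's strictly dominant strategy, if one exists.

No strictly dominant strategy

Check whether one of Firm A's strategies beats all alternatives regardless of what the opponent does.
I is not dominant: against II, II gives 11 > 4.
II is not dominant: against I, I gives 9 > 0.
III is not dominant: against I, I gives 9 > 2.
No single strategy is best against every opponent action.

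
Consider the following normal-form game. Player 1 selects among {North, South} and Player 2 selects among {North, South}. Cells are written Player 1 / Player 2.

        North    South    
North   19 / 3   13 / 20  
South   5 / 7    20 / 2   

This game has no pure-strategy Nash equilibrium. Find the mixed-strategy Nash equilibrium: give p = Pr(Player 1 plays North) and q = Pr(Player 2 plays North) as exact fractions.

p = 5/22, q = 1/3

In a mixed NE each player is indifferent between their pure strategies, so the opponent's mix sets the indifference.
Player 2 indifferent between North and South: p·3 + (1−p)·7 = p·20 + (1−p)·2 ⟹ 7 + (-4)p = 2 + 18p ⟹ p = 5/22.
Player 1 indifferent between North and South: q·19 + (1−q)·13 = q·5 + (1−q)·20 ⟹ 13 + 6q = 20 + (-15)q ⟹ q = 1/3.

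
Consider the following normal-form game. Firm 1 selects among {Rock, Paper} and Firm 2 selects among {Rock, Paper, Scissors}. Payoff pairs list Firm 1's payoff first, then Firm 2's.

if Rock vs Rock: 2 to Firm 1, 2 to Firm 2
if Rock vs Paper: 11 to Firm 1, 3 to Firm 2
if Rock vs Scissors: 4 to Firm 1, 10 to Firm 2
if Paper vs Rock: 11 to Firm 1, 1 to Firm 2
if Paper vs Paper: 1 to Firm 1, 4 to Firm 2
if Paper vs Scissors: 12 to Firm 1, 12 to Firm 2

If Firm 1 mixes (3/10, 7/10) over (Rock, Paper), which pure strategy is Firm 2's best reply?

Firm 2's best reply maximizes expected payoff against the mix.
Rock: (3/10)·2 + (7/10)·1 = 13/10
Paper: (3/10)·3 + (7/10)·4 = 37/10
Scissors: (3/10)·10 + (7/10)·12 = 57/5
Highest expected payoff is 57/5, from Scissors.

Scissors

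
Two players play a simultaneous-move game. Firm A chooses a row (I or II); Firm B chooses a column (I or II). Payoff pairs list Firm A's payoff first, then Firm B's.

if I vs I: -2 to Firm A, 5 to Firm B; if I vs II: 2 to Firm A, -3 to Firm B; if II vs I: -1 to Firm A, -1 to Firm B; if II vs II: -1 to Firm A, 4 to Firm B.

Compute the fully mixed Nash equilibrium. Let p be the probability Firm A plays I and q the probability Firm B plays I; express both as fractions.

In a mixed NE each player is indifferent between their pure strategies, so the opponent's mix sets the indifference.
Firm B indifferent between I and II: p·5 + (1−p)·(-1) = p·(-3) + (1−p)·4 ⟹ (-1) + 6p = 4 + (-7)p ⟹ p = 5/13.
Firm A indifferent between I and II: q·(-2) + (1−q)·2 = q·(-1) + (1−q)·(-1) ⟹ 2 + (-4)q = (-1) + 0q ⟹ q = 3/4.

p = 5/13, q = 3/4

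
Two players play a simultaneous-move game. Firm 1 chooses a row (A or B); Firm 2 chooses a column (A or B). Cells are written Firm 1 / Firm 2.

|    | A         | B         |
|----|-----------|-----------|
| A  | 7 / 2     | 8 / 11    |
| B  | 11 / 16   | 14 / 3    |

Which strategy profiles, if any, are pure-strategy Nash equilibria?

(B, A)

Check mutual best responses: a cell is a NE iff neither player can gain by unilaterally deviating.
Firm 1's best responses — vs A: B (payoff 11); vs B: B (payoff 14).
Firm 2's best responses — vs A: B (payoff 11); vs B: A (payoff 16).
The only mutual best response is (B, A); neither player gains by switching there.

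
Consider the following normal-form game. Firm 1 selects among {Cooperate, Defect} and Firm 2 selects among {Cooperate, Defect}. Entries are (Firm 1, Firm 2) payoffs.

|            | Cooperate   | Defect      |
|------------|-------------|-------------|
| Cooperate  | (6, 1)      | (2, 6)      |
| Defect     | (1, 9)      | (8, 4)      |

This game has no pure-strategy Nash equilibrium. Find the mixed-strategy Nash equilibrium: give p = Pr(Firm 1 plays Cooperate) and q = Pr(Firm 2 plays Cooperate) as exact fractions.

In a mixed NE each player is indifferent between their pure strategies, so the opponent's mix sets the indifference.
Firm 2 indifferent between Cooperate and Defect: p·1 + (1−p)·9 = p·6 + (1−p)·4 ⟹ 9 + (-8)p = 4 + 2p ⟹ p = 1/2.
Firm 1 indifferent between Cooperate and Defect: q·6 + (1−q)·2 = q·1 + (1−q)·8 ⟹ 2 + 4q = 8 + (-7)q ⟹ q = 6/11.

p = 1/2, q = 6/11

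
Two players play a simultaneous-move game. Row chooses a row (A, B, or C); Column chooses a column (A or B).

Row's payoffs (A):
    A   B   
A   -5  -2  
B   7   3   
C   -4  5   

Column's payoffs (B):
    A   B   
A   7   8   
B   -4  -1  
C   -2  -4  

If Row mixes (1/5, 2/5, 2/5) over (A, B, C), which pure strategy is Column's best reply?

Column's best reply maximizes expected payoff against the mix.
A: (1/5)·7 + (2/5)·(-4) + (2/5)·(-2) = -1
B: (1/5)·8 + (2/5)·(-1) + (2/5)·(-4) = -2/5
Highest expected payoff is -2/5, from B.

B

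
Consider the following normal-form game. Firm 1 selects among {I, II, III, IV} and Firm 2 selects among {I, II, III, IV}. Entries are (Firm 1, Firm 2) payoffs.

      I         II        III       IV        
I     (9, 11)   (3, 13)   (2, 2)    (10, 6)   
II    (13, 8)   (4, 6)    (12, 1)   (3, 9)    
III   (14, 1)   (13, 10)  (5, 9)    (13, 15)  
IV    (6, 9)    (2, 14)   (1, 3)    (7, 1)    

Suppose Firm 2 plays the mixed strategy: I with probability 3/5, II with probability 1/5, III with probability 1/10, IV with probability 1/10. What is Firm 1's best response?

III

Firm 1's best reply maximizes expected payoff against the mix.
I: (3/5)·9 + (1/5)·3 + (1/10)·2 + (1/10)·10 = 36/5
II: (3/5)·13 + (1/5)·4 + (1/10)·12 + (1/10)·3 = 101/10
III: (3/5)·14 + (1/5)·13 + (1/10)·5 + (1/10)·13 = 64/5
IV: (3/5)·6 + (1/5)·2 + (1/10)·1 + (1/10)·7 = 24/5
Highest expected payoff is 64/5, from III.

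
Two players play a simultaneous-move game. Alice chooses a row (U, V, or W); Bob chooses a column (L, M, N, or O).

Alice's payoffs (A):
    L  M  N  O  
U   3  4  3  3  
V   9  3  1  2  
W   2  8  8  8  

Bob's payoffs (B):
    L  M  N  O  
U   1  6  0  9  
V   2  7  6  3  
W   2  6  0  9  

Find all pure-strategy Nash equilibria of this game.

(W, O)

Find each player's best response to every opponent strategy; NE are the intersections.
Alice's best responses — vs L: V (payoff 9); vs M: W (payoff 8); vs N: W (payoff 8); vs O: W (payoff 8).
Bob's best responses — vs U: O (payoff 9); vs V: M (payoff 7); vs W: O (payoff 9).
The only mutual best response is (W, O); neither player gains by switching there.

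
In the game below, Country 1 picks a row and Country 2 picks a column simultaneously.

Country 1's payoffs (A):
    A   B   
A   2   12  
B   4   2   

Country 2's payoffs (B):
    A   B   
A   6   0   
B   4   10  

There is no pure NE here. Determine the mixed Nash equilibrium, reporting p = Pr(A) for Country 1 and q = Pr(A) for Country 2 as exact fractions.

p = 1/2, q = 5/6

In a mixed NE each player is indifferent between their pure strategies, so the opponent's mix sets the indifference.
Country 2 indifferent between A and B: p·6 + (1−p)·4 = p·0 + (1−p)·10 ⟹ 4 + 2p = 10 + (-10)p ⟹ p = 1/2.
Country 1 indifferent between A and B: q·2 + (1−q)·12 = q·4 + (1−q)·2 ⟹ 12 + (-10)q = 2 + 2q ⟹ q = 5/6.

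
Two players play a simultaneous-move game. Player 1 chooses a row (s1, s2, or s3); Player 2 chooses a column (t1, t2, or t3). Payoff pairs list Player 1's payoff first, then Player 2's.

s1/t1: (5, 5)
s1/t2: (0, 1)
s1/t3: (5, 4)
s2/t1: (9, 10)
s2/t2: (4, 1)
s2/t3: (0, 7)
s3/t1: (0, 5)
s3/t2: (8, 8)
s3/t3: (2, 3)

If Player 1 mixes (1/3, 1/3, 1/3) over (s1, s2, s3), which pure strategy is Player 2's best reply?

t1

Player 2's best reply maximizes expected payoff against the mix.
t1: (1/3)·5 + (1/3)·10 + (1/3)·5 = 20/3
t2: (1/3)·1 + (1/3)·1 + (1/3)·8 = 10/3
t3: (1/3)·4 + (1/3)·7 + (1/3)·3 = 14/3
Highest expected payoff is 20/3, from t1.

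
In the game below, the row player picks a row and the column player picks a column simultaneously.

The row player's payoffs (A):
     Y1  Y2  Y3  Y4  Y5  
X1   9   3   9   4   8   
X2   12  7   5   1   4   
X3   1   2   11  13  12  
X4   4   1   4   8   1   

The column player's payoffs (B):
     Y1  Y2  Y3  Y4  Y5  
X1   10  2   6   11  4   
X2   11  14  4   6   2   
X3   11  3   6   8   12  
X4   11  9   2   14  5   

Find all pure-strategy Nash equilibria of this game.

Find each player's best response to every opponent strategy; NE are the intersections.
The row player's best responses — vs Y1: X2 (payoff 12); vs Y2: X2 (payoff 7); vs Y3: X3 (payoff 11); vs Y4: X3 (payoff 13); vs Y5: X3 (payoff 12).
The column player's best responses — vs X1: Y4 (payoff 11); vs X2: Y2 (payoff 14); vs X3: Y5 (payoff 12); vs X4: Y4 (payoff 14).
Mutual best responses occur at (X2, Y2) and (X3, Y5); at each, neither player gains by switching.

(X2, Y2) and (X3, Y5)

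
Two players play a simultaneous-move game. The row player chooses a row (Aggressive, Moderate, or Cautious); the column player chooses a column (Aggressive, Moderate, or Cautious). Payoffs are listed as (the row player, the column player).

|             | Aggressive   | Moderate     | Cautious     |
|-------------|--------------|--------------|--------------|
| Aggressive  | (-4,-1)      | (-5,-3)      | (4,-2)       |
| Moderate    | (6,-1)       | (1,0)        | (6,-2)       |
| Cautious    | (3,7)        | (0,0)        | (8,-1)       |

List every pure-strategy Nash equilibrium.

(Moderate, Moderate)

Check mutual best responses: a cell is a NE iff neither player can gain by unilaterally deviating.
The row player's best responses — vs Aggressive: Moderate (payoff 6); vs Moderate: Moderate (payoff 1); vs Cautious: Cautious (payoff 8).
The column player's best responses — vs Aggressive: Aggressive (payoff -1); vs Moderate: Moderate (payoff 0); vs Cautious: Aggressive (payoff 7).
The only mutual best response is (Moderate, Moderate); neither player gains by switching there.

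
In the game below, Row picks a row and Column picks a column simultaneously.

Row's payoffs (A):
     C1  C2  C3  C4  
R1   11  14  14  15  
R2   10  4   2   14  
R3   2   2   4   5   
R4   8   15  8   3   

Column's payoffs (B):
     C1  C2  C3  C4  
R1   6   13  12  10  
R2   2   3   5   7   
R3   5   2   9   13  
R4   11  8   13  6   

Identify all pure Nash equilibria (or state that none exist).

There is no pure-strategy Nash equilibrium

A profile is a Nash equilibrium when each player is best-responding to the other.
Row's best responses — vs C1: R1 (payoff 11); vs C2: R4 (payoff 15); vs C3: R1 (payoff 14); vs C4: R1 (payoff 15).
Column's best responses — vs R1: C2 (payoff 13); vs R2: C4 (payoff 7); vs R3: C4 (payoff 13); vs R4: C3 (payoff 13).
No cell has both players best-responding. For instance, Row's best reply to C4 is R1, but against R1 Column prefers C2 over C4.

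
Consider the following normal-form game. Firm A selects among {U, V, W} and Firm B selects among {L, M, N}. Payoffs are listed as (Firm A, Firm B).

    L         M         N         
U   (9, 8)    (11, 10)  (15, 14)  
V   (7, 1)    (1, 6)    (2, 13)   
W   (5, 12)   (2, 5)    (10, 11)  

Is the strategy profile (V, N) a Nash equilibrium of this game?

No

Holding Firm B at N: Firm A gets 2 from V but could get 15 by switching to U. Firm A has a profitable deviation.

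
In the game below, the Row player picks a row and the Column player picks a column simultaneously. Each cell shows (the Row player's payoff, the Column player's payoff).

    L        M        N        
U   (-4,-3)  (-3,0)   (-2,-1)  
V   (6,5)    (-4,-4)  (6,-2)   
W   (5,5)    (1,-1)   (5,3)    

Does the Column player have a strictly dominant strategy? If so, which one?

No strictly dominant strategy

A strategy is strictly dominant if it gives the Column player a strictly higher payoff than every other strategy, against every choice by the opponent.
L is not dominant: against U, M gives 0 > -3.
M is not dominant: against V, L gives 5 > -4.
N is not dominant: against U, M gives 0 > -1.
No single strategy is best against every opponent action.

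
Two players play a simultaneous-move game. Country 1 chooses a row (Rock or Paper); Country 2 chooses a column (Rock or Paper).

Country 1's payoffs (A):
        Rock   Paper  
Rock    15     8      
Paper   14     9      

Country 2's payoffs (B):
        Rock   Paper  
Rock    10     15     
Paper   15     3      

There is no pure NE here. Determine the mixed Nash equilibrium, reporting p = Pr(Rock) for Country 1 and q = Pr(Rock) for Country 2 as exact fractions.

p = 12/17, q = 1/2

Each player's mixing probability is pinned down by making the *other* player indifferent.
Country 2 indifferent between Rock and Paper: p·10 + (1−p)·15 = p·15 + (1−p)·3 ⟹ 15 + (-5)p = 3 + 12p ⟹ p = 12/17.
Country 1 indifferent between Rock and Paper: q·15 + (1−q)·8 = q·14 + (1−q)·9 ⟹ 8 + 7q = 9 + 5q ⟹ q = 1/2.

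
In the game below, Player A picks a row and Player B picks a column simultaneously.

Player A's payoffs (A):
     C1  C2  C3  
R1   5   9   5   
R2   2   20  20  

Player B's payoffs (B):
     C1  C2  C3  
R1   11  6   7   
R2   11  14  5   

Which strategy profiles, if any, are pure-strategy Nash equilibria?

Check mutual best responses: a cell is a NE iff neither player can gain by unilaterally deviating.
Player A's best responses — vs C1: R1 (payoff 5); vs C2: R2 (payoff 20); vs C3: R2 (payoff 20).
Player B's best responses — vs R1: C1 (payoff 11); vs R2: C2 (payoff 14).
Mutual best responses occur at (R1, C1) and (R2, C2); at each, neither player gains by switching.

(R1, C1) and (R2, C2)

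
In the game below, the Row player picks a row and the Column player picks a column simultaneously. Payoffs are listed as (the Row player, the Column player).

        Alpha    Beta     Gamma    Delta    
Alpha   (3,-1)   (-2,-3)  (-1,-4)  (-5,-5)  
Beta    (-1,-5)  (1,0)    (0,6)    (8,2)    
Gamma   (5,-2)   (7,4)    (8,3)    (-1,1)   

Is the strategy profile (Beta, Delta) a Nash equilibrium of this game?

Holding the Column player at Delta: the Row player gets 8 from Beta, versus -5 from Alpha, -1 from Gamma. No profitable deviation for the Row player.
Holding the Row player at Beta: the Column player gets 2 from Delta but could get 6 by switching to Gamma. The Column player has a profitable deviation.

No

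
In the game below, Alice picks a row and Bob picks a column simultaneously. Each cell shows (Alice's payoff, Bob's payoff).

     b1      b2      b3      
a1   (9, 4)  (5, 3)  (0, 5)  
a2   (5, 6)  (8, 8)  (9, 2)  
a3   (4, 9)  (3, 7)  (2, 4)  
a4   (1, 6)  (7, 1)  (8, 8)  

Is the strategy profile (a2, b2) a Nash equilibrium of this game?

Holding Bob at b2: Alice gets 8 from a2, versus 5 from a1, 3 from a3, 7 from a4. No profitable deviation for Alice.
Holding Alice at a2: Bob gets 8 from b2, versus 6 from b1, 2 from b3. No profitable deviation for Bob either.

Yes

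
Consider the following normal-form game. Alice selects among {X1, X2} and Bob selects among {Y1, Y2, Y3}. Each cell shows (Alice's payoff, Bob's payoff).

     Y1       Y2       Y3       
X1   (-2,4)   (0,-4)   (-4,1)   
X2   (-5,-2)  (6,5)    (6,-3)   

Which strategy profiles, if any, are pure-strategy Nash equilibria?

A profile is a Nash equilibrium when each player is best-responding to the other.
Alice's best responses — vs Y1: X1 (payoff -2); vs Y2: X2 (payoff 6); vs Y3: X2 (payoff 6).
Bob's best responses — vs X1: Y1 (payoff 4); vs X2: Y2 (payoff 5).
Mutual best responses occur at (X1, Y1) and (X2, Y2); at each, neither player gains by switching.

(X1, Y1) and (X2, Y2)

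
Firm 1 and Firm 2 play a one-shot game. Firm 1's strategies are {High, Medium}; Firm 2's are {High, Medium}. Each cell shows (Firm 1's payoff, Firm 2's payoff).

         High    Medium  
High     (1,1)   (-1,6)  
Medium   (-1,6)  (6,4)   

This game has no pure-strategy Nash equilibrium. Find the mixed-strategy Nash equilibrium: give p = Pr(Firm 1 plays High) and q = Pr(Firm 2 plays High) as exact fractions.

p = 2/7, q = 7/9

Each player's mixing probability is pinned down by making the *other* player indifferent.
Firm 2 indifferent between High and Medium: p·1 + (1−p)·6 = p·6 + (1−p)·4 ⟹ 6 + (-5)p = 4 + 2p ⟹ p = 2/7.
Firm 1 indifferent between High and Medium: q·1 + (1−q)·(-1) = q·(-1) + (1−q)·6 ⟹ (-1) + 2q = 6 + (-7)q ⟹ q = 7/9.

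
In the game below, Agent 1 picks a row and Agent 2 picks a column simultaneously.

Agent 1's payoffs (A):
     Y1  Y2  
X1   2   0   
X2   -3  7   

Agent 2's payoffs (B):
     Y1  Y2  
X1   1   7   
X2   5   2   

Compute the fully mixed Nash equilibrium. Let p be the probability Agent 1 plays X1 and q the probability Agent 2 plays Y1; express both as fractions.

In a mixed NE each player is indifferent between their pure strategies, so the opponent's mix sets the indifference.
Agent 2 indifferent between Y1 and Y2: p·1 + (1−p)·5 = p·7 + (1−p)·2 ⟹ 5 + (-4)p = 2 + 5p ⟹ p = 1/3.
Agent 1 indifferent between X1 and X2: q·2 + (1−q)·0 = q·(-3) + (1−q)·7 ⟹ 0 + 2q = 7 + (-10)q ⟹ q = 7/12.

p = 1/3, q = 7/12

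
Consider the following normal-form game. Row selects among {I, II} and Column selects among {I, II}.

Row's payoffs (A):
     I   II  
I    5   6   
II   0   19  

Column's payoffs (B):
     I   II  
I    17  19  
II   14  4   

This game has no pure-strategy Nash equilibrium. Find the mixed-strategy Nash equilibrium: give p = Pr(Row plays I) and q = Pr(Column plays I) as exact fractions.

p = 5/6, q = 13/18

Each player's mixing probability is pinned down by making the *other* player indifferent.
Column indifferent between I and II: p·17 + (1−p)·14 = p·19 + (1−p)·4 ⟹ 14 + 3p = 4 + 15p ⟹ p = 5/6.
Row indifferent between I and II: q·5 + (1−q)·6 = q·0 + (1−q)·19 ⟹ 6 + (-1)q = 19 + (-19)q ⟹ q = 13/18.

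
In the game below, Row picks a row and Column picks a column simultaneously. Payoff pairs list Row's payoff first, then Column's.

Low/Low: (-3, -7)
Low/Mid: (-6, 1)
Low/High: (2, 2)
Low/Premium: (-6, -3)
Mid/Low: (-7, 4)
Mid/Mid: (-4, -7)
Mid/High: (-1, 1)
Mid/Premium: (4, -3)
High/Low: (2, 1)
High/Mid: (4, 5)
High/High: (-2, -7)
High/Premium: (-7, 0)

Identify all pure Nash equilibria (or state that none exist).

Check mutual best responses: a cell is a NE iff neither player can gain by unilaterally deviating.
Row's best responses — vs Low: High (payoff 2); vs Mid: High (payoff 4); vs High: Low (payoff 2); vs Premium: Mid (payoff 4).
Column's best responses — vs Low: High (payoff 2); vs Mid: Low (payoff 4); vs High: Mid (payoff 5).
Mutual best responses occur at (Low, High) and (High, Mid); at each, neither player gains by switching.

(Low, High) and (High, Mid)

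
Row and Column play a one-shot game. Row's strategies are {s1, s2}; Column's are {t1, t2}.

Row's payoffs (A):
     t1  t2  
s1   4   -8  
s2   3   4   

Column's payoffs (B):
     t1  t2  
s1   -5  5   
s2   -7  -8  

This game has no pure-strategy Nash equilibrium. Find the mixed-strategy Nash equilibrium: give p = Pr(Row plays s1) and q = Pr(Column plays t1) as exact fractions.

p = 1/11, q = 12/13

In a mixed NE each player is indifferent between their pure strategies, so the opponent's mix sets the indifference.
Column indifferent between t1 and t2: p·(-5) + (1−p)·(-7) = p·5 + (1−p)·(-8) ⟹ (-7) + 2p = (-8) + 13p ⟹ p = 1/11.
Row indifferent between s1 and s2: q·4 + (1−q)·(-8) = q·3 + (1−q)·4 ⟹ (-8) + 12q = 4 + (-1)q ⟹ q = 12/13.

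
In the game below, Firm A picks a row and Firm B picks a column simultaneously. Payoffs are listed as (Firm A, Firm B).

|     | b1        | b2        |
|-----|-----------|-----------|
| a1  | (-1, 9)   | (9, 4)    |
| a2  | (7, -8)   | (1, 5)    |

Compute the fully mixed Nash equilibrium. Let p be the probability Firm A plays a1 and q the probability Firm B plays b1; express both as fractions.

Each player's mixing probability is pinned down by making the *other* player indifferent.
Firm B indifferent between b1 and b2: p·9 + (1−p)·(-8) = p·4 + (1−p)·5 ⟹ (-8) + 17p = 5 + (-1)p ⟹ p = 13/18.
Firm A indifferent between a1 and a2: q·(-1) + (1−q)·9 = q·7 + (1−q)·1 ⟹ 9 + (-10)q = 1 + 6q ⟹ q = 1/2.

p = 13/18, q = 1/2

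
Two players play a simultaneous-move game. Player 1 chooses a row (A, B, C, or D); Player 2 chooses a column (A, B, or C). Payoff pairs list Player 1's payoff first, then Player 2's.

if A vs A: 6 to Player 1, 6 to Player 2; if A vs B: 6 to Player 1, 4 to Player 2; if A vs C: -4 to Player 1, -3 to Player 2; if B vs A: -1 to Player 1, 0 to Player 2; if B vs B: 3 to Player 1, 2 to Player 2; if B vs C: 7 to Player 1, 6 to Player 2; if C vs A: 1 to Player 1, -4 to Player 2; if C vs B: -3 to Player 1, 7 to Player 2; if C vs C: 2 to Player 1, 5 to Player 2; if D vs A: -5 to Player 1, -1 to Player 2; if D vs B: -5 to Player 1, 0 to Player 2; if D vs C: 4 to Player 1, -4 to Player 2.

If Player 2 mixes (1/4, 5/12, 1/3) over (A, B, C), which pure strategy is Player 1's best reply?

B

Player 1's best reply maximizes expected payoff against the mix.
A: (1/4)·6 + (5/12)·6 + (1/3)·(-4) = 8/3
B: (1/4)·(-1) + (5/12)·3 + (1/3)·7 = 10/3
C: (1/4)·1 + (5/12)·(-3) + (1/3)·2 = -1/3
D: (1/4)·(-5) + (5/12)·(-5) + (1/3)·4 = -2
Highest expected payoff is 10/3, from B.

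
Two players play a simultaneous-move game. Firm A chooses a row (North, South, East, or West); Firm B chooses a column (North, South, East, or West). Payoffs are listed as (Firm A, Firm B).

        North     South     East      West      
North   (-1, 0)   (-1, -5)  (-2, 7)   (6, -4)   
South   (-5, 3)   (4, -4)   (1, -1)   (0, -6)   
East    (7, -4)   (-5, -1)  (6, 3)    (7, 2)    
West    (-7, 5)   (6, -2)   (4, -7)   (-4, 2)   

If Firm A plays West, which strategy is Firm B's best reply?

With Firm A fixed at West, Firm B's payoffs are: North → 5, South → -2, East → -7, West → 2.
The maximum is 5, achieved by North.

North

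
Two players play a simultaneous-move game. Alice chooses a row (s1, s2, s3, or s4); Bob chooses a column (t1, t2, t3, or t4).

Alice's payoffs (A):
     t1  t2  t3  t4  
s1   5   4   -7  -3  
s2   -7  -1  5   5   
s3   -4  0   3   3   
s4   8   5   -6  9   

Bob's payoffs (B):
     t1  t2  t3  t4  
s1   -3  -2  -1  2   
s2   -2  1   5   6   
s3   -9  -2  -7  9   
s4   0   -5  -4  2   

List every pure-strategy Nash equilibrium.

Check mutual best responses: a cell is a NE iff neither player can gain by unilaterally deviating.
Alice's best responses — vs t1: s4 (payoff 8); vs t2: s4 (payoff 5); vs t3: s2 (payoff 5); vs t4: s4 (payoff 9).
Bob's best responses — vs s1: t4 (payoff 2); vs s2: t4 (payoff 6); vs s3: t4 (payoff 9); vs s4: t4 (payoff 2).
The only mutual best response is (s4, t4); neither player gains by switching there.

(s4, t4)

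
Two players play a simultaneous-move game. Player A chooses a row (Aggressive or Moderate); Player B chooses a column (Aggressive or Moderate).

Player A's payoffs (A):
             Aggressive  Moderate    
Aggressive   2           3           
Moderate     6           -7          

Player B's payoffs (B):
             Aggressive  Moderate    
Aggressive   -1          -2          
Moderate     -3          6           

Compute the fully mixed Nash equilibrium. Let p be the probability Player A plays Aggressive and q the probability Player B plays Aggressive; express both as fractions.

Each player's mixing probability is pinned down by making the *other* player indifferent.
Player B indifferent between Aggressive and Moderate: p·(-1) + (1−p)·(-3) = p·(-2) + (1−p)·6 ⟹ (-3) + 2p = 6 + (-8)p ⟹ p = 9/10.
Player A indifferent between Aggressive and Moderate: q·2 + (1−q)·3 = q·6 + (1−q)·(-7) ⟹ 3 + (-1)q = (-7) + 13q ⟹ q = 5/7.

p = 9/10, q = 5/7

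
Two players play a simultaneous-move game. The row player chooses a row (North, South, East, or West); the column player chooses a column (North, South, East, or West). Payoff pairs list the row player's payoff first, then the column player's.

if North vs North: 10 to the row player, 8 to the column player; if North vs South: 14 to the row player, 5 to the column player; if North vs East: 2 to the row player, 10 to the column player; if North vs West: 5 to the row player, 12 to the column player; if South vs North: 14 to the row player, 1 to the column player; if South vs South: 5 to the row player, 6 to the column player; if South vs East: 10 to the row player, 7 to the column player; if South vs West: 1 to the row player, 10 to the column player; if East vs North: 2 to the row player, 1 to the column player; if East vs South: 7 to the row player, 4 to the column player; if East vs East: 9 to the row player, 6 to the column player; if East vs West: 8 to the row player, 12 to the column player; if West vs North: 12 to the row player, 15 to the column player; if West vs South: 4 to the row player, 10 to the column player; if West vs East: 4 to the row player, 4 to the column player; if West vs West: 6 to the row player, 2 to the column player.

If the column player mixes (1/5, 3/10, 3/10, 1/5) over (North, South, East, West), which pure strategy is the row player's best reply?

The row player's best reply maximizes expected payoff against the mix.
North: (1/5)·10 + (3/10)·14 + (3/10)·2 + (1/5)·5 = 39/5
South: (1/5)·14 + (3/10)·5 + (3/10)·10 + (1/5)·1 = 15/2
East: (1/5)·2 + (3/10)·7 + (3/10)·9 + (1/5)·8 = 34/5
West: (1/5)·12 + (3/10)·4 + (3/10)·4 + (1/5)·6 = 6
Highest expected payoff is 39/5, from North.

North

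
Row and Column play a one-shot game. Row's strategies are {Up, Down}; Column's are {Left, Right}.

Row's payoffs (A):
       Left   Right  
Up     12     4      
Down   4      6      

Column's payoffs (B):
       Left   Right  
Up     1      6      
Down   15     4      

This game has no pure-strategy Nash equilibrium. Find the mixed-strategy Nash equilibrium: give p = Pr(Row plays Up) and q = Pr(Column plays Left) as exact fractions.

p = 11/16, q = 1/5

Each player's mixing probability is pinned down by making the *other* player indifferent.
Column indifferent between Left and Right: p·1 + (1−p)·15 = p·6 + (1−p)·4 ⟹ 15 + (-14)p = 4 + 2p ⟹ p = 11/16.
Row indifferent between Up and Down: q·12 + (1−q)·4 = q·4 + (1−q)·6 ⟹ 4 + 8q = 6 + (-2)q ⟹ q = 1/5.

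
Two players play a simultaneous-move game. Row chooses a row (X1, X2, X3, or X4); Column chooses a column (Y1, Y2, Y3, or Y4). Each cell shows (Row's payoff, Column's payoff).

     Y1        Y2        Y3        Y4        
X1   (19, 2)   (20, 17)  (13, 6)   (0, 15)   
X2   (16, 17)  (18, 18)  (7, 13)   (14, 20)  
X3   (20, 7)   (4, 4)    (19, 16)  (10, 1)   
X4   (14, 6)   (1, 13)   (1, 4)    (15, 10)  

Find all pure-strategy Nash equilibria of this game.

(X1, Y2) and (X3, Y3)

A profile is a Nash equilibrium when each player is best-responding to the other.
Row's best responses — vs Y1: X3 (payoff 20); vs Y2: X1 (payoff 20); vs Y3: X3 (payoff 19); vs Y4: X4 (payoff 15).
Column's best responses — vs X1: Y2 (payoff 17); vs X2: Y4 (payoff 20); vs X3: Y3 (payoff 16); vs X4: Y2 (payoff 13).
Mutual best responses occur at (X1, Y2) and (X3, Y3); at each, neither player gains by switching.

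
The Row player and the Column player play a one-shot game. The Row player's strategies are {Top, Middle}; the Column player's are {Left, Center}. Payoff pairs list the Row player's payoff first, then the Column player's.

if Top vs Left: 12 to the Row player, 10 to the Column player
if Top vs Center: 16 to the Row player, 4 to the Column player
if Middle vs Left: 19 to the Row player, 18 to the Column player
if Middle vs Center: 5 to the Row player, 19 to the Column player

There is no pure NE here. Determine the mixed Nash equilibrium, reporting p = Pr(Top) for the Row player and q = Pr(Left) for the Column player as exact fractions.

In a mixed NE each player is indifferent between their pure strategies, so the opponent's mix sets the indifference.
The Column player indifferent between Left and Center: p·10 + (1−p)·18 = p·4 + (1−p)·19 ⟹ 18 + (-8)p = 19 + (-15)p ⟹ p = 1/7.
The Row player indifferent between Top and Middle: q·12 + (1−q)·16 = q·19 + (1−q)·5 ⟹ 16 + (-4)q = 5 + 14q ⟹ q = 11/18.

p = 1/7, q = 11/18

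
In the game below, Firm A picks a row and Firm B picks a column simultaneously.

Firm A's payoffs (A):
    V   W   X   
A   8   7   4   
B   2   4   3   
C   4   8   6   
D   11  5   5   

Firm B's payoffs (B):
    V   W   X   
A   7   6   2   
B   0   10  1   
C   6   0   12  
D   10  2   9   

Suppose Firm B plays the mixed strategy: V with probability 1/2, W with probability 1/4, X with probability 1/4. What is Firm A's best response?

D

Compute Firm A's expected payoff from each pure strategy against the given mix.
A: (1/2)·8 + (1/4)·7 + (1/4)·4 = 27/4
B: (1/2)·2 + (1/4)·4 + (1/4)·3 = 11/4
C: (1/2)·4 + (1/4)·8 + (1/4)·6 = 11/2
D: (1/2)·11 + (1/4)·5 + (1/4)·5 = 8
Highest expected payoff is 8, from D.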